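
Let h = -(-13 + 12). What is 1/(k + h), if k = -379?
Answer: -1/378 ≈ -0.0026455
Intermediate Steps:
h = 1 (h = -1*(-1) = 1)
1/(k + h) = 1/(-379 + 1) = 1/(-378) = -1/378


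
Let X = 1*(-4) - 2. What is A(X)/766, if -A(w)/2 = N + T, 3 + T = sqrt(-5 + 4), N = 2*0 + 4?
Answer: -1/383 - I/383 ≈ -0.002611 - 0.002611*I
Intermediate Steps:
N = 4 (N = 0 + 4 = 4)
T = -3 + I (T = -3 + sqrt(-5 + 4) = -3 + sqrt(-1) = -3 + I ≈ -3.0 + 1.0*I)
X = -6 (X = -4 - 2 = -6)
A(w) = -2 - 2*I (A(w) = -2*(4 + (-3 + I)) = -2*(1 + I) = -2 - 2*I)
A(X)/766 = (-2 - 2*I)/766 = (-2 - 2*I)*(1/766) = -1/383 - I/383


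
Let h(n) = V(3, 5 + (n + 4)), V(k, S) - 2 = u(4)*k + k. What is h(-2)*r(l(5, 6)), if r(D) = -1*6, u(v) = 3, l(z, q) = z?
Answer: -84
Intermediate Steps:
r(D) = -6
V(k, S) = 2 + 4*k (V(k, S) = 2 + (3*k + k) = 2 + 4*k)
h(n) = 14 (h(n) = 2 + 4*3 = 2 + 12 = 14)
h(-2)*r(l(5, 6)) = 14*(-6) = -84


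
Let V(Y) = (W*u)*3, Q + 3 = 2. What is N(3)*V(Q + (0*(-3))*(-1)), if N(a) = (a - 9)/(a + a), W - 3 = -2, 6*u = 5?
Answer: -5/2 ≈ -2.5000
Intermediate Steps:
Q = -1 (Q = -3 + 2 = -1)
u = 5/6 (u = (1/6)*5 = 5/6 ≈ 0.83333)
W = 1 (W = 3 - 2 = 1)
N(a) = (-9 + a)/(2*a) (N(a) = (-9 + a)/((2*a)) = (-9 + a)*(1/(2*a)) = (-9 + a)/(2*a))
V(Y) = 5/2 (V(Y) = (1*(5/6))*3 = (5/6)*3 = 5/2)
N(3)*V(Q + (0*(-3))*(-1)) = ((1/2)*(-9 + 3)/3)*(5/2) = ((1/2)*(1/3)*(-6))*(5/2) = -1*5/2 = -5/2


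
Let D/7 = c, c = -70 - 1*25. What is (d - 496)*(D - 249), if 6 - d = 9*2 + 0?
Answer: 464312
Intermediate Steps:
c = -95 (c = -70 - 25 = -95)
d = -12 (d = 6 - (9*2 + 0) = 6 - (18 + 0) = 6 - 1*18 = 6 - 18 = -12)
D = -665 (D = 7*(-95) = -665)
(d - 496)*(D - 249) = (-12 - 496)*(-665 - 249) = -508*(-914) = 464312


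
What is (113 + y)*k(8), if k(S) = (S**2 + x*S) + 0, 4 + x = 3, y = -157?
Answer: -2464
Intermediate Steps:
x = -1 (x = -4 + 3 = -1)
k(S) = S**2 - S (k(S) = (S**2 - S) + 0 = S**2 - S)
(113 + y)*k(8) = (113 - 157)*(8*(-1 + 8)) = -352*7 = -44*56 = -2464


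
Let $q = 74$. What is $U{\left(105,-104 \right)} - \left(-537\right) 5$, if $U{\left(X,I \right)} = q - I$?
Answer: $2863$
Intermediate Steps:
$U{\left(X,I \right)} = 74 - I$
$U{\left(105,-104 \right)} - \left(-537\right) 5 = \left(74 - -104\right) - \left(-537\right) 5 = \left(74 + 104\right) - -2685 = 178 + 2685 = 2863$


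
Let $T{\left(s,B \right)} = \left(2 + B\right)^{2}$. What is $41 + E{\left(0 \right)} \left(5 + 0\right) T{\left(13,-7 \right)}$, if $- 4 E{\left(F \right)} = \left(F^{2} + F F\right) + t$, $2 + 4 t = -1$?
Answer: $\frac{1031}{16} \approx 64.438$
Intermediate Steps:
$t = - \frac{3}{4}$ ($t = - \frac{1}{2} + \frac{1}{4} \left(-1\right) = - \frac{1}{2} - \frac{1}{4} = - \frac{3}{4} \approx -0.75$)
$E{\left(F \right)} = \frac{3}{16} - \frac{F^{2}}{2}$ ($E{\left(F \right)} = - \frac{\left(F^{2} + F F\right) - \frac{3}{4}}{4} = - \frac{\left(F^{2} + F^{2}\right) - \frac{3}{4}}{4} = - \frac{2 F^{2} - \frac{3}{4}}{4} = - \frac{- \frac{3}{4} + 2 F^{2}}{4} = \frac{3}{16} - \frac{F^{2}}{2}$)
$41 + E{\left(0 \right)} \left(5 + 0\right) T{\left(13,-7 \right)} = 41 + \left(\frac{3}{16} - \frac{0^{2}}{2}\right) \left(5 + 0\right) \left(2 - 7\right)^{2} = 41 + \left(\frac{3}{16} - 0\right) 5 \left(-5\right)^{2} = 41 + \left(\frac{3}{16} + 0\right) 5 \cdot 25 = 41 + \frac{3}{16} \cdot 5 \cdot 25 = 41 + \frac{15}{16} \cdot 25 = 41 + \frac{375}{16} = \frac{1031}{16}$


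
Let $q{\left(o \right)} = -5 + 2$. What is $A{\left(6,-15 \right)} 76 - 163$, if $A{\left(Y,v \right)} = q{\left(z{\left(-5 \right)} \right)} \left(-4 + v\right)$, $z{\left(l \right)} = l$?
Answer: $4169$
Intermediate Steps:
$q{\left(o \right)} = -3$
$A{\left(Y,v \right)} = 12 - 3 v$ ($A{\left(Y,v \right)} = - 3 \left(-4 + v\right) = 12 - 3 v$)
$A{\left(6,-15 \right)} 76 - 163 = \left(12 - -45\right) 76 - 163 = \left(12 + 45\right) 76 - 163 = 57 \cdot 76 - 163 = 4332 - 163 = 4169$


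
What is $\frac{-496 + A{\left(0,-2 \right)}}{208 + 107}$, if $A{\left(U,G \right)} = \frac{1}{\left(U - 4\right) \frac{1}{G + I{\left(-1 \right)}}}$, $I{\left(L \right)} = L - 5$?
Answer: $- \frac{494}{315} \approx -1.5683$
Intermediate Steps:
$I{\left(L \right)} = -5 + L$
$A{\left(U,G \right)} = \frac{-6 + G}{-4 + U}$ ($A{\left(U,G \right)} = \frac{1}{\left(U - 4\right) \frac{1}{G - 6}} = \frac{1}{\left(-4 + U\right) \frac{1}{G - 6}} = \frac{1}{\left(-4 + U\right) \frac{1}{-6 + G}} = \frac{1}{\frac{1}{-6 + G} \left(-4 + U\right)} = \frac{-6 + G}{-4 + U}$)
$\frac{-496 + A{\left(0,-2 \right)}}{208 + 107} = \frac{-496 + \frac{-6 - 2}{-4 + 0}}{208 + 107} = \frac{-496 + \frac{1}{-4} \left(-8\right)}{315} = \left(-496 - -2\right) \frac{1}{315} = \left(-496 + 2\right) \frac{1}{315} = \left(-494\right) \frac{1}{315} = - \frac{494}{315}$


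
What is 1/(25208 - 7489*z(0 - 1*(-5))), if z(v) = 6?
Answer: -1/19726 ≈ -5.0695e-5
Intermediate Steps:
1/(25208 - 7489*z(0 - 1*(-5))) = 1/(25208 - 7489*6) = 1/(25208 - 44934) = 1/(-19726) = -1/19726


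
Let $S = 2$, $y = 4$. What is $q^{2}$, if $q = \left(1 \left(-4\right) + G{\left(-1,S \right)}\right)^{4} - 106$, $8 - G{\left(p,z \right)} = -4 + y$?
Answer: $22500$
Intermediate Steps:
$G{\left(p,z \right)} = 8$ ($G{\left(p,z \right)} = 8 - \left(-4 + 4\right) = 8 - 0 = 8 + 0 = 8$)
$q = 150$ ($q = \left(1 \left(-4\right) + 8\right)^{4} - 106 = \left(-4 + 8\right)^{4} - 106 = 4^{4} - 106 = 256 - 106 = 150$)
$q^{2} = 150^{2} = 22500$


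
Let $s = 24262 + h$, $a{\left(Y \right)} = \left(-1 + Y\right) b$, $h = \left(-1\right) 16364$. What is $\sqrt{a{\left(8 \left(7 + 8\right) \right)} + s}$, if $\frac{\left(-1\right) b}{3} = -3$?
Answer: $\sqrt{8969} \approx 94.705$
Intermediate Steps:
$b = 9$ ($b = \left(-3\right) \left(-3\right) = 9$)
$h = -16364$
$a{\left(Y \right)} = -9 + 9 Y$ ($a{\left(Y \right)} = \left(-1 + Y\right) 9 = -9 + 9 Y$)
$s = 7898$ ($s = 24262 - 16364 = 7898$)
$\sqrt{a{\left(8 \left(7 + 8\right) \right)} + s} = \sqrt{\left(-9 + 9 \cdot 8 \left(7 + 8\right)\right) + 7898} = \sqrt{\left(-9 + 9 \cdot 8 \cdot 15\right) + 7898} = \sqrt{\left(-9 + 9 \cdot 120\right) + 7898} = \sqrt{\left(-9 + 1080\right) + 7898} = \sqrt{1071 + 7898} = \sqrt{8969}$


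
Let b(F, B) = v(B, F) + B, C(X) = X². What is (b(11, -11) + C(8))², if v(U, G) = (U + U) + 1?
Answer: 1024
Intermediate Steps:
v(U, G) = 1 + 2*U (v(U, G) = 2*U + 1 = 1 + 2*U)
b(F, B) = 1 + 3*B (b(F, B) = (1 + 2*B) + B = 1 + 3*B)
(b(11, -11) + C(8))² = ((1 + 3*(-11)) + 8²)² = ((1 - 33) + 64)² = (-32 + 64)² = 32² = 1024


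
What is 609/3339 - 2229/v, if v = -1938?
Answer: 136871/102714 ≈ 1.3325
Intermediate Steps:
609/3339 - 2229/v = 609/3339 - 2229/(-1938) = 609*(1/3339) - 2229*(-1/1938) = 29/159 + 743/646 = 136871/102714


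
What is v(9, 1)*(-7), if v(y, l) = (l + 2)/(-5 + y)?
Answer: -21/4 ≈ -5.2500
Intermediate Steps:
v(y, l) = (2 + l)/(-5 + y)
v(9, 1)*(-7) = ((2 + 1)/(-5 + 9))*(-7) = (3/4)*(-7) = ((¼)*3)*(-7) = (¾)*(-7) = -21/4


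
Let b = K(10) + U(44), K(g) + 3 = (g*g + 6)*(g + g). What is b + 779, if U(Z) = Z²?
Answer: 4832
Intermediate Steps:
K(g) = -3 + 2*g*(6 + g²) (K(g) = -3 + (g*g + 6)*(g + g) = -3 + (g² + 6)*(2*g) = -3 + (6 + g²)*(2*g) = -3 + 2*g*(6 + g²))
b = 4053 (b = (-3 + 2*10³ + 12*10) + 44² = (-3 + 2*1000 + 120) + 1936 = (-3 + 2000 + 120) + 1936 = 2117 + 1936 = 4053)
b + 779 = 4053 + 779 = 4832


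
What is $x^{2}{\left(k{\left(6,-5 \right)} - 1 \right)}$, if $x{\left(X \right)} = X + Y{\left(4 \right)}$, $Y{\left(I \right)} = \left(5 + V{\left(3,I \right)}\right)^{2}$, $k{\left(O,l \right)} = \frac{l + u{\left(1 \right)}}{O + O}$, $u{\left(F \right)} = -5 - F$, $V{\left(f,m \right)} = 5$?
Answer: $\frac{1385329}{144} \approx 9620.3$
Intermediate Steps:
$k{\left(O,l \right)} = \frac{-6 + l}{2 O}$ ($k{\left(O,l \right)} = \frac{l - 6}{O + O} = \frac{l - 6}{2 O} = \left(l - 6\right) \frac{1}{2 O} = \left(-6 + l\right) \frac{1}{2 O} = \frac{-6 + l}{2 O}$)
$Y{\left(I \right)} = 100$ ($Y{\left(I \right)} = \left(5 + 5\right)^{2} = 10^{2} = 100$)
$x{\left(X \right)} = 100 + X$ ($x{\left(X \right)} = X + 100 = 100 + X$)
$x^{2}{\left(k{\left(6,-5 \right)} - 1 \right)} = \left(100 - \left(1 - \frac{-6 - 5}{2 \cdot 6}\right)\right)^{2} = \left(100 - \left(1 - - \frac{11}{12}\right)\right)^{2} = \left(100 - \frac{23}{12}\right)^{2} = \left(\frac{1177}{12}\right)^{2} = \frac{1385329}{144}$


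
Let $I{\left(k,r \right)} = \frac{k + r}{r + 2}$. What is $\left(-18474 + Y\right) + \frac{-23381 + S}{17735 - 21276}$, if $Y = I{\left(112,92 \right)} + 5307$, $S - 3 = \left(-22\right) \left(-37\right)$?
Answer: $- \frac{2189922619}{166427} \approx -13158.0$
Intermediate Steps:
$I{\left(k,r \right)} = \frac{k + r}{2 + r}$
$S = 817$ ($S = 3 - -814 = 3 + 814 = 817$)
$Y = \frac{249531}{47}$ ($Y = \frac{112 + 92}{2 + 92} + 5307 = \frac{1}{94} \cdot 204 + 5307 = \frac{102}{47} + 5307 = \frac{249531}{47} \approx 5309.2$)
$\left(-18474 + Y\right) + \frac{-23381 + S}{17735 - 21276} = \left(-18474 + \frac{249531}{47}\right) + \frac{-23381 + 817}{17735 - 21276} = - \frac{618747}{47} - \frac{22564}{-3541} = - \frac{618747}{47} - - \frac{22564}{3541} = - \frac{618747}{47} + \frac{22564}{3541} = - \frac{2189922619}{166427}$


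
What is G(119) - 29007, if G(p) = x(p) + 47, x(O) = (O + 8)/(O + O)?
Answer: -6892353/238 ≈ -28959.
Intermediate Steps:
x(O) = (8 + O)/(2*O) (x(O) = (8 + O)/((2*O)) = (8 + O)*(1/(2*O)) = (8 + O)/(2*O))
G(p) = 47 + (8 + p)/(2*p) (G(p) = (8 + p)/(2*p) + 47 = 47 + (8 + p)/(2*p))
G(119) - 29007 = (95/2 + 4/119) - 29007 = 11313/238 - 29007 = -6892353/238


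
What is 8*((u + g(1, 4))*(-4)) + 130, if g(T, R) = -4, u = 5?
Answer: 98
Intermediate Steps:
8*((u + g(1, 4))*(-4)) + 130 = 8*((5 - 4)*(-4)) + 130 = 8*(1*(-4)) + 130 = 8*(-4) + 130 = -32 + 130 = 98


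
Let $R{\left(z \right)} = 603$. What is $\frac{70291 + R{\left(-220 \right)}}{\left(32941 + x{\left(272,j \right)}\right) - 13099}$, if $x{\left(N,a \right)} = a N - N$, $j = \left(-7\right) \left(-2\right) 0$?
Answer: $\frac{35447}{9785} \approx 3.6226$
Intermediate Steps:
$j = 0$ ($j = 14 \cdot 0 = 0$)
$x{\left(N,a \right)} = - N + N a$ ($x{\left(N,a \right)} = N a - N = - N + N a$)
$\frac{70291 + R{\left(-220 \right)}}{\left(32941 + x{\left(272,j \right)}\right) - 13099} = \frac{70291 + 603}{\left(32941 + 272 \left(-1 + 0\right)\right) - 13099} = \frac{70894}{\left(32941 + 272 \left(-1\right)\right) - 13099} = \frac{70894}{\left(32941 - 272\right) - 13099} = \frac{70894}{32669 - 13099} = \frac{70894}{19570} = 70894 \cdot \frac{1}{19570} = \frac{35447}{9785}$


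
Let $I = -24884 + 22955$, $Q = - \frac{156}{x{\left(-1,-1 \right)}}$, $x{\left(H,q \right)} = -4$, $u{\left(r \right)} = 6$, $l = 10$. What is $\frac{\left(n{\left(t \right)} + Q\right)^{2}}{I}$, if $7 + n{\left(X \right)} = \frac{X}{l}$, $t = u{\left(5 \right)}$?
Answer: $- \frac{26569}{48225} \approx -0.55094$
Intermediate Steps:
$t = 6$
$n{\left(X \right)} = -7 + \frac{X}{10}$
$Q = 39$ ($Q = - \frac{156}{-4} = \left(-156\right) \left(- \frac{1}{4}\right) = 39$)
$I = -1929$
$\frac{\left(n{\left(t \right)} + Q\right)^{2}}{I} = \frac{\left(\left(-7 + \frac{1}{10} \cdot 6\right) + 39\right)^{2}}{-1929} = \left(\left(-7 + \frac{3}{5}\right) + 39\right)^{2} \left(- \frac{1}{1929}\right) = \left(- \frac{32}{5} + 39\right)^{2} \left(- \frac{1}{1929}\right) = \left(\frac{163}{5}\right)^{2} \left(- \frac{1}{1929}\right) = \frac{26569}{25} \left(- \frac{1}{1929}\right) = - \frac{26569}{48225}$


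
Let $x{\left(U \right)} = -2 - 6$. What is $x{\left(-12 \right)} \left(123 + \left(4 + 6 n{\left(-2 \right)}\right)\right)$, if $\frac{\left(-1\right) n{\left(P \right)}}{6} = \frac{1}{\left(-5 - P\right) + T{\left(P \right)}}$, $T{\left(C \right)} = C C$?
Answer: $-728$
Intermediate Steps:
$T{\left(C \right)} = C^{2}$
$n{\left(P \right)} = - \frac{6}{-5 + P^{2} - P}$ ($n{\left(P \right)} = - \frac{6}{\left(-5 - P\right) + P^{2}} = - \frac{6}{-5 + P^{2} - P}$)
$x{\left(U \right)} = -8$ ($x{\left(U \right)} = -2 - 6 = -8$)
$x{\left(-12 \right)} \left(123 + \left(4 + 6 n{\left(-2 \right)}\right)\right) = - 8 \left(123 + \left(4 + 6 \frac{6}{5 - 2 - \left(-2\right)^{2}}\right)\right) = - 8 \left(123 + \left(4 + 6 \frac{6}{5 - 2 - 4}\right)\right) = - 8 \left(123 + \left(4 + 6 \frac{6}{-1}\right)\right) = - 8 \left(123 + \left(4 + 6 \cdot 6 \left(-1\right)\right)\right) = - 8 \left(123 + \left(4 + 6 \left(-6\right)\right)\right) = - 8 \left(123 + \left(4 - 36\right)\right) = - 8 \left(123 - 32\right) = \left(-8\right) 91 = -728$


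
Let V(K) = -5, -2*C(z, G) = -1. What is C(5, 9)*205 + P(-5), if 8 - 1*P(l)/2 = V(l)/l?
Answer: 233/2 ≈ 116.50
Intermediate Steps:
C(z, G) = ½ (C(z, G) = -½*(-1) = ½)
P(l) = 16 + 10/l (P(l) = 16 - (-10)/l = 16 + 10/l)
C(5, 9)*205 + P(-5) = (½)*205 + (16 + 10/(-5)) = 205/2 + (16 + 10*(-⅕)) = 205/2 + (16 - 2) = 205/2 + 14 = 233/2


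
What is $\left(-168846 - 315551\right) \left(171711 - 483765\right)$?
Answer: $151158021438$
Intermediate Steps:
$\left(-168846 - 315551\right) \left(171711 - 483765\right) = \left(-484397\right) \left(-312054\right) = 151158021438$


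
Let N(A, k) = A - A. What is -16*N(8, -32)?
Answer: 0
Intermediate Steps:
N(A, k) = 0
-16*N(8, -32) = -16*0 = 0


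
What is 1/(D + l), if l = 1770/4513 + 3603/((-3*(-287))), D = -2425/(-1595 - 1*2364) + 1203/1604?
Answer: 20511278116/121824638395 ≈ 0.16837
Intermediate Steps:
D = 21577/15836 (D = -2425/(-1595 - 2364) + 1203*(1/1604) = -2425/(-3959) + ¾ = -2425*(-1/3959) + ¾ = 2425/3959 + ¾ = 21577/15836 ≈ 1.3625)
l = 5928103/1295231 (l = 1770*(1/4513) + 3603/861 = 1770/4513 + 3603*(1/861) = 1770/4513 + 1201/287 = 5928103/1295231 ≈ 4.5769)
1/(D + l) = 1/(21577/15836 + 5928103/1295231) = 1/(121824638395/20511278116) = 20511278116/121824638395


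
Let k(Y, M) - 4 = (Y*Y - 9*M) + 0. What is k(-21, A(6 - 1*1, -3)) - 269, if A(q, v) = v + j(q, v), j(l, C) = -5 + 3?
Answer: 221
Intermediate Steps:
j(l, C) = -2
A(q, v) = -2 + v (A(q, v) = v - 2 = -2 + v)
k(Y, M) = 4 + Y² - 9*M (k(Y, M) = 4 + ((Y*Y - 9*M) + 0) = 4 + ((Y² - 9*M) + 0) = 4 + (Y² - 9*M) = 4 + Y² - 9*M)
k(-21, A(6 - 1*1, -3)) - 269 = (4 + (-21)² - 9*(-2 - 3)) - 269 = (4 + 441 - 9*(-5)) - 269 = (4 + 441 + 45) - 269 = 490 - 269 = 221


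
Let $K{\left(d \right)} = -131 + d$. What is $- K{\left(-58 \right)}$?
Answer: $189$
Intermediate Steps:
$- K{\left(-58 \right)} = - (-131 - 58) = \left(-1\right) \left(-189\right) = 189$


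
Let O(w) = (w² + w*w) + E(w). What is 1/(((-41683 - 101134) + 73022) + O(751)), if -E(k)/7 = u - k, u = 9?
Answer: 1/1063401 ≈ 9.4038e-7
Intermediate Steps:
E(k) = -63 + 7*k (E(k) = -7*(9 - k) = -63 + 7*k)
O(w) = -63 + 2*w² + 7*w (O(w) = (w² + w*w) + (-63 + 7*w) = (w² + w²) + (-63 + 7*w) = 2*w² + (-63 + 7*w) = -63 + 2*w² + 7*w)
1/(((-41683 - 101134) + 73022) + O(751)) = 1/(((-41683 - 101134) + 73022) + (-63 + 2*751² + 7*751)) = 1/((-142817 + 73022) + (-63 + 2*564001 + 5257)) = 1/(-69795 + (-63 + 1128002 + 5257)) = 1/(-69795 + 1133196) = 1/1063401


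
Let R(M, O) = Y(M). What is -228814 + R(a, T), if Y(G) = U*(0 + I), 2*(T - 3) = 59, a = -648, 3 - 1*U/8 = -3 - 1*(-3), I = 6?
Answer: -228670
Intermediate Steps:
U = 24 (U = 24 - 8*(-3 - 1*(-3)) = 24 - 8*(-3 + 3) = 24 - 8*0 = 24 + 0 = 24)
T = 65/2 (T = 3 + (½)*59 = 3 + 59/2 = 65/2 ≈ 32.500)
Y(G) = 144 (Y(G) = 24*(0 + 6) = 24*6 = 144)
R(M, O) = 144
-228814 + R(a, T) = -228814 + 144 = -228670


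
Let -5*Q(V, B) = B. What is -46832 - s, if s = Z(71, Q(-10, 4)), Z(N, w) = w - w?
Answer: -46832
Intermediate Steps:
Q(V, B) = -B/5
Z(N, w) = 0
s = 0
-46832 - s = -46832 - 1*0 = -46832 + 0 = -46832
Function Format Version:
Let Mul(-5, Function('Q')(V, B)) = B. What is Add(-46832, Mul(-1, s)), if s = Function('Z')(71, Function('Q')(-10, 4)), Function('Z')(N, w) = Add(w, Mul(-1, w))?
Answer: -46832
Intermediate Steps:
Function('Q')(V, B) = Mul(Rational(-1, 5), B)
Function('Z')(N, w) = 0
s = 0
Add(-46832, Mul(-1, s)) = Add(-46832, Mul(-1, 0)) = Add(-46832, 0) = -46832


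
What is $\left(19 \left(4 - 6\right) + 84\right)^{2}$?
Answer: $2116$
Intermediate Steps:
$\left(19 \left(4 - 6\right) + 84\right)^{2} = \left(19 \left(-2\right) + 84\right)^{2} = \left(-38 + 84\right)^{2} = 46^{2} = 2116$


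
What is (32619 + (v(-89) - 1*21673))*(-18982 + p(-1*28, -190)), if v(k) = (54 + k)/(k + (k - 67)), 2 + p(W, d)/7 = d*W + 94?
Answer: 1448327946/7 ≈ 2.0690e+8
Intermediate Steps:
p(W, d) = 644 + 7*W*d (p(W, d) = -14 + 7*(d*W + 94) = -14 + 7*(W*d + 94) = -14 + 7*(94 + W*d) = -14 + (658 + 7*W*d) = 644 + 7*W*d)
v(k) = (54 + k)/(-67 + 2*k) (v(k) = (54 + k)/(k + (-67 + k)) = (54 + k)/(-67 + 2*k))
(32619 + (v(-89) - 1*21673))*(-18982 + p(-1*28, -190)) = (32619 + ((54 - 89)/(-67 + 2*(-89)) - 1*21673))*(-18982 + (644 + 7*(-1*28)*(-190))) = (32619 + (-35/(-67 - 178) - 21673))*(-18982 + (644 + 7*(-28)*(-190))) = (32619 + (-35/(-245) - 21673))*(-18982 + (644 + 37240)) = (32619 + (-1/245*(-35) - 21673))*(-18982 + 37884) = (32619 + (⅐ - 21673))*18902 = (32619 - 151710/7)*18902 = (76623/7)*18902 = 1448327946/7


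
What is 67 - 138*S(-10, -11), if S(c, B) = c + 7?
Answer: 481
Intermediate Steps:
S(c, B) = 7 + c
67 - 138*S(-10, -11) = 67 - 138*(7 - 10) = 67 - 138*(-3) = 67 + 414 = 481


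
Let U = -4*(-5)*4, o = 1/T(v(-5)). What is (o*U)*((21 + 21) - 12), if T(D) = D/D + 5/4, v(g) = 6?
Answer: 3200/3 ≈ 1066.7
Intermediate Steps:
T(D) = 9/4 (T(D) = 1 + 5*(1/4) = 1 + 5/4 = 9/4)
o = 4/9 (o = 1/(9/4) = 4/9 ≈ 0.44444)
U = 80 (U = 20*4 = 80)
(o*U)*((21 + 21) - 12) = ((4/9)*80)*((21 + 21) - 12) = 320*(42 - 12)/9 = (320/9)*30 = 3200/3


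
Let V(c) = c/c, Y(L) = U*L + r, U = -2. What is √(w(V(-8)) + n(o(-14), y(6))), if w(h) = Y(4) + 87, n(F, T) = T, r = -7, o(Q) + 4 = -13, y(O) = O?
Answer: √78 ≈ 8.8318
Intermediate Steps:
o(Q) = -17 (o(Q) = -4 - 13 = -17)
Y(L) = -7 - 2*L (Y(L) = -2*L - 7 = -7 - 2*L)
V(c) = 1
w(h) = 72 (w(h) = (-7 - 2*4) + 87 = (-7 - 8) + 87 = -15 + 87 = 72)
√(w(V(-8)) + n(o(-14), y(6))) = √(72 + 6) = √78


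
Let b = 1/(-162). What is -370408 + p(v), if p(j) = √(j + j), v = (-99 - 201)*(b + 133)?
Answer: -370408 + 10*I*√64635/9 ≈ -3.7041e+5 + 282.48*I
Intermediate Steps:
b = -1/162 ≈ -0.0061728
v = -1077250/27 (v = (-99 - 201)*(-1/162 + 133) = -300*21545/162 = -1077250/27 ≈ -39898.)
p(j) = √2*√j (p(j) = √(2*j) = √2*√j)
-370408 + p(v) = -370408 + √2*√(-1077250/27) = -370408 + √2*(5*I*√129270/9) = -370408 + 10*I*√64635/9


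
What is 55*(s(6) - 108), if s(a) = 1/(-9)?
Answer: -53515/9 ≈ -5946.1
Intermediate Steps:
s(a) = -⅑ (s(a) = 1*(-⅑) = -⅑)
55*(s(6) - 108) = 55*(-⅑ - 108) = 55*(-973/9) = -53515/9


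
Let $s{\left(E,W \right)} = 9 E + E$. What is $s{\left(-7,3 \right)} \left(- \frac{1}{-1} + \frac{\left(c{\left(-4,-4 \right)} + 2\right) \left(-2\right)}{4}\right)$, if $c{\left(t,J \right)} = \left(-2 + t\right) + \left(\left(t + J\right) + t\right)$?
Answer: $-630$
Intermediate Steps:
$c{\left(t,J \right)} = -2 + J + 3 t$ ($c{\left(t,J \right)} = \left(-2 + t\right) + \left(\left(J + t\right) + t\right) = \left(-2 + t\right) + \left(J + 2 t\right) = -2 + J + 3 t$)
$s{\left(E,W \right)} = 10 E$
$s{\left(-7,3 \right)} \left(- \frac{1}{-1} + \frac{\left(c{\left(-4,-4 \right)} + 2\right) \left(-2\right)}{4}\right) = 10 \left(-7\right) \left(- \frac{1}{-1} + \frac{\left(\left(-2 - 4 + 3 \left(-4\right)\right) + 2\right) \left(-2\right)}{4}\right) = - 70 \left(\left(-1\right) \left(-1\right) + \left(\left(-2 - 4 - 12\right) + 2\right) \left(-2\right) \frac{1}{4}\right) = - 70 \left(1 + \left(-18 + 2\right) \left(-2\right) \frac{1}{4}\right) = - 70 \left(1 + \left(-16\right) \left(-2\right) \frac{1}{4}\right) = - 70 \left(1 + 32 \cdot \frac{1}{4}\right) = - 70 \left(1 + 8\right) = \left(-70\right) 9 = -630$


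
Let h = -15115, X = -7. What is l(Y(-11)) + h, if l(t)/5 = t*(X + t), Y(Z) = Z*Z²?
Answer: 8889275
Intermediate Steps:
Y(Z) = Z³
l(t) = 5*t*(-7 + t) (l(t) = 5*(t*(-7 + t)) = 5*t*(-7 + t))
l(Y(-11)) + h = 5*(-11)³*(-7 + (-11)³) - 15115 = 5*(-1331)*(-7 - 1331) - 15115 = 5*(-1331)*(-1338) - 15115 = 8904390 - 15115 = 8889275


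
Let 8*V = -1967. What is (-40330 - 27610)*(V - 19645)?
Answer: 2702772095/2 ≈ 1.3514e+9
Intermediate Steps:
V = -1967/8 (V = (⅛)*(-1967) = -1967/8 ≈ -245.88)
(-40330 - 27610)*(V - 19645) = (-40330 - 27610)*(-1967/8 - 19645) = -67940*(-159127/8) = 2702772095/2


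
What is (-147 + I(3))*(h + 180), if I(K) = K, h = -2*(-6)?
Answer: -27648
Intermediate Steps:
h = 12
(-147 + I(3))*(h + 180) = (-147 + 3)*(12 + 180) = -144*192 = -27648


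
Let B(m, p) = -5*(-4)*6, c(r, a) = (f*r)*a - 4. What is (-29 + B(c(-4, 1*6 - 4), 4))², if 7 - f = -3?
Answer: 8281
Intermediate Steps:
f = 10 (f = 7 - 1*(-3) = 7 + 3 = 10)
c(r, a) = -4 + 10*a*r (c(r, a) = (10*r)*a - 4 = 10*a*r - 4 = -4 + 10*a*r)
B(m, p) = 120 (B(m, p) = 20*6 = 120)
(-29 + B(c(-4, 1*6 - 4), 4))² = (-29 + 120)² = 91² = 8281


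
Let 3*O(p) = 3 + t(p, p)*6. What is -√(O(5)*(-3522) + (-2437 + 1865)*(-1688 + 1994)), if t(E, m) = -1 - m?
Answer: -I*√136290 ≈ -369.17*I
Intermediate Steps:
O(p) = -1 - 2*p (O(p) = (3 + (-1 - p)*6)/3 = (3 + (-6 - 6*p))/3 = (-3 - 6*p)/3 = -1 - 2*p)
-√(O(5)*(-3522) + (-2437 + 1865)*(-1688 + 1994)) = -√((-1 - 2*5)*(-3522) + (-2437 + 1865)*(-1688 + 1994)) = -√((-1 - 10)*(-3522) - 572*306) = -√(-11*(-3522) - 175032) = -√(38742 - 175032) = -√(-136290) = -I*√136290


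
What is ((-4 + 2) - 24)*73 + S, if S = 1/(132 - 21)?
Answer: -210677/111 ≈ -1898.0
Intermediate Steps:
S = 1/111 ≈ 0.0090090
((-4 + 2) - 24)*73 + S = ((-4 + 2) - 24)*73 + 1/111 = (-2 - 24)*73 + 1/111 = -26*73 + 1/111 = -1898 + 1/111 = -210677/111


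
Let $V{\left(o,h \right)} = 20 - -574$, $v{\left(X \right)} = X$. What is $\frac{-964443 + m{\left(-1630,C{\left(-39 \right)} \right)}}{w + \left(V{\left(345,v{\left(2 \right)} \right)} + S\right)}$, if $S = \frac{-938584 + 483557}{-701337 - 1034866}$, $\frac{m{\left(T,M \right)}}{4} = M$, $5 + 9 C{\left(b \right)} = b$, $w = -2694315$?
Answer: $\frac{155366237537}{433934167392} \approx 0.35804$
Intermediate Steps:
$V{\left(o,h \right)} = 594$ ($V{\left(o,h \right)} = 20 + 574 = 594$)
$C{\left(b \right)} = - \frac{5}{9} + \frac{b}{9}$
$m{\left(T,M \right)} = 4 M$
$S = \frac{4691}{17899}$ ($S = - \frac{455027}{-1736203} = \left(-455027\right) \left(- \frac{1}{1736203}\right) = \frac{4691}{17899} \approx 0.26208$)
$\frac{-964443 + m{\left(-1630,C{\left(-39 \right)} \right)}}{w + \left(V{\left(345,v{\left(2 \right)} \right)} + S\right)} = \frac{-964443 + 4 \left(- \frac{5}{9} + \frac{1}{9} \left(-39\right)\right)}{-2694315 + \left(594 + \frac{4691}{17899}\right)} = \frac{-964443 + 4 \left(- \frac{5}{9} - \frac{13}{3}\right)}{-2694315 + \frac{10636697}{17899}} = \frac{-964443 + 4 \left(- \frac{44}{9}\right)}{- \frac{48214907488}{17899}} = \left(-964443 - \frac{176}{9}\right) \left(- \frac{17899}{48214907488}\right) = \left(- \frac{8680163}{9}\right) \left(- \frac{17899}{48214907488}\right) = \frac{155366237537}{433934167392}$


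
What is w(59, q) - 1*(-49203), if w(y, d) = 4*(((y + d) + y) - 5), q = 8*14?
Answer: 50103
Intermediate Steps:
q = 112
w(y, d) = -20 + 4*d + 8*y (w(y, d) = 4*(((d + y) + y) - 5) = 4*((d + 2*y) - 5) = 4*(-5 + d + 2*y) = -20 + 4*d + 8*y)
w(59, q) - 1*(-49203) = (-20 + 4*112 + 8*59) - 1*(-49203) = (-20 + 448 + 472) + 49203 = 900 + 49203 = 50103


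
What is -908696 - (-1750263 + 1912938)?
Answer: -1071371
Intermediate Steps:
-908696 - (-1750263 + 1912938) = -908696 - 1*162675 = -908696 - 162675 = -1071371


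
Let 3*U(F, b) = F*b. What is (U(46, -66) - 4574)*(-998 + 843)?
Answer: 865830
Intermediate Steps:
U(F, b) = F*b/3 (U(F, b) = (F*b)/3 = F*b/3)
(U(46, -66) - 4574)*(-998 + 843) = ((⅓)*46*(-66) - 4574)*(-998 + 843) = (-1012 - 4574)*(-155) = -5586*(-155) = 865830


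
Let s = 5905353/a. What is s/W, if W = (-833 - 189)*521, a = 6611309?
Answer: -5905353/3520270812758 ≈ -1.6775e-6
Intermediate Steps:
s = 5905353/6611309 ≈ 0.89322
W = -532462 (W = -1022*521 = -532462)
s/W = (5905353/6611309)/(-532462) = (5905353/6611309)*(-1/532462) = -5905353/3520270812758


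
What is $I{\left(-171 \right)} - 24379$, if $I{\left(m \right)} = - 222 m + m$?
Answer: $13412$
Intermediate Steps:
$I{\left(m \right)} = - 221 m$
$I{\left(-171 \right)} - 24379 = \left(-221\right) \left(-171\right) - 24379 = 37791 - 24379 = 13412$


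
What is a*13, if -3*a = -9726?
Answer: 42146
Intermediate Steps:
a = 3242 (a = -⅓*(-9726) = 3242)
a*13 = 3242*13 = 42146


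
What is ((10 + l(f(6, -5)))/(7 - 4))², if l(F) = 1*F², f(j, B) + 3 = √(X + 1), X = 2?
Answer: 592/9 - 88*√3/3 ≈ 14.971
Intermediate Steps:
f(j, B) = -3 + √3 (f(j, B) = -3 + √(2 + 1) = -3 + √3)
l(F) = F²
((10 + l(f(6, -5)))/(7 - 4))² = ((10 + (-3 + √3)²)/(7 - 4))² = ((10 + (-3 + √3)²)/3)² = ((10 + (-3 + √3)²)*(⅓))² = (10/3 + (-3 + √3)²/3)²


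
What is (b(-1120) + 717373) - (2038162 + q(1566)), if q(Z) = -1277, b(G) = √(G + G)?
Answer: -1319512 + 8*I*√35 ≈ -1.3195e+6 + 47.329*I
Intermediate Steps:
b(G) = √2*√G (b(G) = √(2*G) = √2*√G)
(b(-1120) + 717373) - (2038162 + q(1566)) = (√2*√(-1120) + 717373) - (2038162 - 1277) = (√2*(4*I*√70) + 717373) - 1*2036885 = (8*I*√35 + 717373) - 2036885 = (717373 + 8*I*√35) - 2036885 = -1319512 + 8*I*√35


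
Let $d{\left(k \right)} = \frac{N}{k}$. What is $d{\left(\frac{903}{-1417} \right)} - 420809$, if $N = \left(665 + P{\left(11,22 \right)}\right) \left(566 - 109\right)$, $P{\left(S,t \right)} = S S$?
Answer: $- \frac{296326587}{301} \approx -9.8447 \cdot 10^{5}$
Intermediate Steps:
$P{\left(S,t \right)} = S^{2}$
$N = 359202$ ($N = \left(665 + 11^{2}\right) \left(566 - 109\right) = \left(665 + 121\right) 457 = 786 \cdot 457 = 359202$)
$d{\left(k \right)} = \frac{359202}{k}$
$d{\left(\frac{903}{-1417} \right)} - 420809 = \frac{359202}{903 \frac{1}{-1417}} - 420809 = \frac{359202}{903 \left(- \frac{1}{1417}\right)} - 420809 = \frac{359202}{- \frac{903}{1417}} - 420809 = 359202 \left(- \frac{1417}{903}\right) - 420809 = - \frac{169663078}{301} - 420809 = - \frac{296326587}{301}$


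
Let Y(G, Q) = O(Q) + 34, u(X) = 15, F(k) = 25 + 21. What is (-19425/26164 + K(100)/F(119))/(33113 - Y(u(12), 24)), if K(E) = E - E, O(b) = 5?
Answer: -19425/865348136 ≈ -2.2448e-5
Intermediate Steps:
F(k) = 46
K(E) = 0
Y(G, Q) = 39 (Y(G, Q) = 5 + 34 = 39)
(-19425/26164 + K(100)/F(119))/(33113 - Y(u(12), 24)) = (-19425/26164 + 0/46)/(33113 - 1*39) = (-19425*1/26164 + 0*(1/46))/(33113 - 39) = (-19425/26164 + 0)/33074 = -19425/26164*1/33074 = -19425/865348136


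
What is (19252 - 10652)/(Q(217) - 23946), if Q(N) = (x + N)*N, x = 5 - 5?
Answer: 8600/23143 ≈ 0.37160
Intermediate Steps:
x = 0
Q(N) = N² (Q(N) = (0 + N)*N = N*N = N²)
(19252 - 10652)/(Q(217) - 23946) = (19252 - 10652)/(217² - 23946) = 8600/(47089 - 23946) = 8600/23143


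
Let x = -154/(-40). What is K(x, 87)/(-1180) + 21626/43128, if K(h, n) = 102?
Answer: 2639953/6361380 ≈ 0.41500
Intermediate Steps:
x = 77/20 (x = -154*(-1/40) = 77/20 ≈ 3.8500)
K(x, 87)/(-1180) + 21626/43128 = 102/(-1180) + 21626/43128 = 102*(-1/1180) + 21626*(1/43128) = -51/590 + 10813/21564 = 2639953/6361380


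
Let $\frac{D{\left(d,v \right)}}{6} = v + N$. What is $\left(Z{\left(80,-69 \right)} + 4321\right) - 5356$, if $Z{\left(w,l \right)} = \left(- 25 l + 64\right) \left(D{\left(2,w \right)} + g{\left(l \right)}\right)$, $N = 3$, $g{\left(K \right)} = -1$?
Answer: $888098$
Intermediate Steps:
$D{\left(d,v \right)} = 18 + 6 v$ ($D{\left(d,v \right)} = 6 \left(v + 3\right) = 6 \left(3 + v\right) = 18 + 6 v$)
$Z{\left(w,l \right)} = \left(17 + 6 w\right) \left(64 - 25 l\right)$ ($Z{\left(w,l \right)} = \left(- 25 l + 64\right) \left(\left(18 + 6 w\right) - 1\right) = \left(64 - 25 l\right) \left(17 + 6 w\right) = \left(17 + 6 w\right) \left(64 - 25 l\right)$)
$\left(Z{\left(80,-69 \right)} + 4321\right) - 5356 = \left(\left(1088 - -29325 + 384 \cdot 80 - \left(-10350\right) 80\right) + 4321\right) - 5356 = \left(\left(1088 + 29325 + 30720 + 828000\right) + 4321\right) - 5356 = \left(889133 + 4321\right) - 5356 = 893454 - 5356 = 888098$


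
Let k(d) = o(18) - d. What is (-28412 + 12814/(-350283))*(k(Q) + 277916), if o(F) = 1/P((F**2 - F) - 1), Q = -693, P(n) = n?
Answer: -169140031579158772/21367263 ≈ -7.9158e+9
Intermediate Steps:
o(F) = 1/(-1 + F**2 - F) (o(F) = 1/((F**2 - F) - 1) = 1/(-1 + F**2 - F))
k(d) = 1/305 - d (k(d) = 1/(-1 + 18**2 - 1*18) - d = 1/(-1 + 324 - 18) - d = 1/305 - d)
(-28412 + 12814/(-350283))*(k(Q) + 277916) = (-28412 + 12814/(-350283))*((1/305 - 1*(-693)) + 277916) = (-28412 + 12814*(-1/350283))*((1/305 + 693) + 277916) = (-28412 - 12814/350283)*(211366/305 + 277916) = -9952253410/350283*84975746/305 = -169140031579158772/21367263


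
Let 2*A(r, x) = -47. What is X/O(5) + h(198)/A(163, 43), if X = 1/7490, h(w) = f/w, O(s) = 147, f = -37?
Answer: 13580921/1707697530 ≈ 0.0079528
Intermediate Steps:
A(r, x) = -47/2 (A(r, x) = (1/2)*(-47) = -47/2)
h(w) = -37/w
X = 1/7490 ≈ 0.00013351
X/O(5) + h(198)/A(163, 43) = (1/7490)/147 + (-37/198)/(-47/2) = (1/7490)*(1/147) - 37*1/198*(-2/47) = 1/1101030 - 37/198*(-2/47) = 1/1101030 + 37/4653 = 13580921/1707697530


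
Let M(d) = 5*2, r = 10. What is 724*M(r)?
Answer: 7240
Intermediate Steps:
M(d) = 10
724*M(r) = 724*10 = 7240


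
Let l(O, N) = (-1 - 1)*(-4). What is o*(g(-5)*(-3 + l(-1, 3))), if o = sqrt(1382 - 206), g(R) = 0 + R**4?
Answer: 43750*sqrt(6) ≈ 1.0717e+5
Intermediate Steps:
g(R) = R**4
l(O, N) = 8 (l(O, N) = -2*(-4) = 8)
o = 14*sqrt(6) (o = sqrt(1176) = 14*sqrt(6) ≈ 34.293)
o*(g(-5)*(-3 + l(-1, 3))) = (14*sqrt(6))*((-5)**4*(-3 + 8)) = (14*sqrt(6))*(625*5) = (14*sqrt(6))*3125 = 43750*sqrt(6)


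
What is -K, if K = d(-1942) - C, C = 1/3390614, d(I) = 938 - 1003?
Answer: 220389911/3390614 ≈ 65.000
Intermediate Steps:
d(I) = -65
C = 1/3390614 ≈ 2.9493e-7
K = -220389911/3390614 (K = -65 - 1*1/3390614 = -65 - 1/3390614 = -220389911/3390614 ≈ -65.000)
-K = -1*(-220389911/3390614) = 220389911/3390614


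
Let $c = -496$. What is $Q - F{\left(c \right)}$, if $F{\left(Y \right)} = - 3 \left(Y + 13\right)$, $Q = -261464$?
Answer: $-262913$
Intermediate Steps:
$F{\left(Y \right)} = -39 - 3 Y$ ($F{\left(Y \right)} = - 3 \left(13 + Y\right) = -39 - 3 Y$)
$Q - F{\left(c \right)} = -261464 - \left(-39 - -1488\right) = -261464 - \left(-39 + 1488\right) = -261464 - 1449 = -262913$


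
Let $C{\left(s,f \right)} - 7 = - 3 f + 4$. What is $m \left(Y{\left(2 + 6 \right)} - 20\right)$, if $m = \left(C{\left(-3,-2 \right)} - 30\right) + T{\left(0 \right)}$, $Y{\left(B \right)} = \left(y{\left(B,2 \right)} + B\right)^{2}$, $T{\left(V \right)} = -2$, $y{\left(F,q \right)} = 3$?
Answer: $-1515$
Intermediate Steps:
$Y{\left(B \right)} = \left(3 + B\right)^{2}$
$C{\left(s,f \right)} = 11 - 3 f$ ($C{\left(s,f \right)} = 7 - \left(-4 + 3 f\right) = 11 - 3 f$)
$m = -15$ ($m = \left(\left(11 - -6\right) - 30\right) - 2 = \left(\left(11 + 6\right) - 30\right) - 2 = \left(17 - 30\right) - 2 = -13 - 2 = -15$)
$m \left(Y{\left(2 + 6 \right)} - 20\right) = - 15 \left(\left(3 + \left(2 + 6\right)\right)^{2} - 20\right) = - 15 \left(\left(3 + 8\right)^{2} - 20\right) = - 15 \left(11^{2} - 20\right) = - 15 \left(121 - 20\right) = \left(-15\right) 101 = -1515$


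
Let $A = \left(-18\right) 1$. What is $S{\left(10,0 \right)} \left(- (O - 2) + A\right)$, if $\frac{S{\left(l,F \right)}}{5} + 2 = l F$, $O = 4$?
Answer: $200$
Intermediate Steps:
$S{\left(l,F \right)} = -10 + 5 F l$ ($S{\left(l,F \right)} = -10 + 5 l F = -10 + 5 F l$)
$A = -18$
$S{\left(10,0 \right)} \left(- (O - 2) + A\right) = \left(-10 + 5 \cdot 0 \cdot 10\right) \left(- (4 - 2) - 18\right) = \left(-10 + 0\right) \left(\left(-1\right) 2 - 18\right) = - 10 \left(-2 - 18\right) = \left(-10\right) \left(-20\right) = 200$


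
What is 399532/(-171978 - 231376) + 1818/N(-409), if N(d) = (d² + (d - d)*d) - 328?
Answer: -15551572/15874861 ≈ -0.97964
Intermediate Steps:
N(d) = -328 + d² (N(d) = (d² + 0*d) - 328 = (d² + 0) - 328 = d² - 328 = -328 + d²)
399532/(-171978 - 231376) + 1818/N(-409) = 399532/(-171978 - 231376) + 1818/(-328 + (-409)²) = 399532/(-403354) + 1818/(-328 + 167281) = 399532*(-1/403354) + 1818/166953 = -28538/28811 + 1818*(1/166953) = -28538/28811 + 6/551 = -15551572/15874861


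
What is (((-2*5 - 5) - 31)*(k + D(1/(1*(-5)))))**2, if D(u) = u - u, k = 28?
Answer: 1658944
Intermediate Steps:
D(u) = 0
(((-2*5 - 5) - 31)*(k + D(1/(1*(-5)))))**2 = (((-2*5 - 5) - 31)*(28 + 0))**2 = (((-10 - 5) - 31)*28)**2 = ((-15 - 31)*28)**2 = (-46*28)**2 = (-1288)**2 = 1658944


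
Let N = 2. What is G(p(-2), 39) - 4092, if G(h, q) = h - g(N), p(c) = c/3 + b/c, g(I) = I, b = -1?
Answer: -24565/6 ≈ -4094.2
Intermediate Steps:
p(c) = -1/c + c/3 (p(c) = c/3 - 1/c = -1/c + c/3)
G(h, q) = -2 + h (G(h, q) = h - 1*2 = h - 2 = -2 + h)
G(p(-2), 39) - 4092 = (-2 + (-1/(-2) + (1/3)*(-2))) - 4092 = (-2 + (-1*(-1/2) - 2/3)) - 4092 = (-2 + (1/2 - 2/3)) - 4092 = (-2 - 1/6) - 4092 = -13/6 - 4092 = -24565/6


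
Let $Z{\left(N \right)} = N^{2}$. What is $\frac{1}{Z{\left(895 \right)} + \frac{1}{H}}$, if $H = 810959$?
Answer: $\frac{810959}{649598432976} \approx 1.2484 \cdot 10^{-6}$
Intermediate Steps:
$\frac{1}{Z{\left(895 \right)} + \frac{1}{H}} = \frac{1}{895^{2} + \frac{1}{810959}} = \frac{1}{801025 + \frac{1}{810959}} = \frac{1}{\frac{649598432976}{810959}} = \frac{810959}{649598432976}$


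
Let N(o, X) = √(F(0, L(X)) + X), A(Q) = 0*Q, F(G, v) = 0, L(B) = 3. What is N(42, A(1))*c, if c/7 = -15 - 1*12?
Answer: 0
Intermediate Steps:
A(Q) = 0
c = -189 (c = 7*(-15 - 1*12) = 7*(-15 - 12) = 7*(-27) = -189)
N(o, X) = √X (N(o, X) = √(0 + X) = √X)
N(42, A(1))*c = √0*(-189) = 0*(-189) = 0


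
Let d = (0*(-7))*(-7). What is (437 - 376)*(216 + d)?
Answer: 13176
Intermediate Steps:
d = 0 (d = 0*(-7) = 0)
(437 - 376)*(216 + d) = (437 - 376)*(216 + 0) = 61*216 = 13176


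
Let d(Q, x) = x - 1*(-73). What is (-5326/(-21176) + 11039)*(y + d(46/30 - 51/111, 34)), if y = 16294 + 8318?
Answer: 2889245584805/10588 ≈ 2.7288e+8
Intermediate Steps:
d(Q, x) = 73 + x (d(Q, x) = x + 73 = 73 + x)
y = 24612
(-5326/(-21176) + 11039)*(y + d(46/30 - 51/111, 34)) = (-5326/(-21176) + 11039)*(24612 + (73 + 34)) = (-5326*(-1/21176) + 11039)*(24612 + 107) = (2663/10588 + 11039)*24719 = (116883595/10588)*24719 = 2889245584805/10588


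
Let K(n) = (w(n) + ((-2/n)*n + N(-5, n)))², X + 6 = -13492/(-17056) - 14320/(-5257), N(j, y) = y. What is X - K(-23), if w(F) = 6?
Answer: -8147823875/22415848 ≈ -363.48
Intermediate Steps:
X = -55702747/22415848 (X = -6 + (-13492/(-17056) - 14320/(-5257)) = -6 + (-13492*(-1/17056) - 14320*(-1/5257)) = -6 + (3373/4264 + 14320/5257) = -6 + 78792341/22415848 = -55702747/22415848 ≈ -2.4850)
K(n) = (4 + n)² (K(n) = (6 + ((-2/n)*n + n))² = (6 + (-2 + n))² = (4 + n)²)
X - K(-23) = -55702747/22415848 - (4 - 23)² = -55702747/22415848 - 1*(-19)² = -55702747/22415848 - 1*361 = -55702747/22415848 - 361 = -8147823875/22415848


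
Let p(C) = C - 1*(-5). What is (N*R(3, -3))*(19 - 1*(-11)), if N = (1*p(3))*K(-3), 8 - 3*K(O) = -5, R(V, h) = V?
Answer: 3120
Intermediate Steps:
p(C) = 5 + C (p(C) = C + 5 = 5 + C)
K(O) = 13/3 (K(O) = 8/3 - ⅓*(-5) = 8/3 + 5/3 = 13/3)
N = 104/3 (N = (1*(5 + 3))*(13/3) = (1*8)*(13/3) = 8*(13/3) = 104/3 ≈ 34.667)
(N*R(3, -3))*(19 - 1*(-11)) = ((104/3)*3)*(19 - 1*(-11)) = 104*(19 + 11) = 104*30 = 3120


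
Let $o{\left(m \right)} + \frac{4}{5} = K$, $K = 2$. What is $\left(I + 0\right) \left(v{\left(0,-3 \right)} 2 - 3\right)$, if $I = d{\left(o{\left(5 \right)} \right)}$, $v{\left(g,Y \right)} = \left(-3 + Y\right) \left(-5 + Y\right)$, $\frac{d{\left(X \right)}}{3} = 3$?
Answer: $837$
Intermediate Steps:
$o{\left(m \right)} = \frac{6}{5}$ ($o{\left(m \right)} = - \frac{4}{5} + 2 = \frac{6}{5}$)
$d{\left(X \right)} = 9$ ($d{\left(X \right)} = 3 \cdot 3 = 9$)
$v{\left(g,Y \right)} = \left(-5 + Y\right) \left(-3 + Y\right)$
$I = 9$
$\left(I + 0\right) \left(v{\left(0,-3 \right)} 2 - 3\right) = \left(9 + 0\right) \left(\left(15 + \left(-3\right)^{2} - -24\right) 2 - 3\right) = 9 \left(\left(15 + 9 + 24\right) 2 - 3\right) = 9 \left(48 \cdot 2 - 3\right) = 9 \left(96 - 3\right) = 9 \cdot 93 = 837$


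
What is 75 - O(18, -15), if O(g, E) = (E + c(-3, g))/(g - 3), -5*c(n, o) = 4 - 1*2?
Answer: 5702/75 ≈ 76.027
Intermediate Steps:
c(n, o) = -2/5 (c(n, o) = -(4 - 1*2)/5 = -(4 - 2)/5 = -1/5*2 = -2/5)
O(g, E) = (-2/5 + E)/(-3 + g) (O(g, E) = (E - 2/5)/(g - 3) = (-2/5 + E)/(-3 + g))
75 - O(18, -15) = 75 - (-2/5 - 15)/(-3 + 18) = 75 - (-77)/(15*5) = 75 - 1*(-77/75) = 75 + 77/75 = 5702/75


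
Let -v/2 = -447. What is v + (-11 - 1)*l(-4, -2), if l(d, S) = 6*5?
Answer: 534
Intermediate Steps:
v = 894 (v = -2*(-447) = 894)
l(d, S) = 30
v + (-11 - 1)*l(-4, -2) = 894 + (-11 - 1)*30 = 894 - 12*30 = 894 - 360 = 534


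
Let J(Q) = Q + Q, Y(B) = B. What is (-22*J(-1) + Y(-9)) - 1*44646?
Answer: -44611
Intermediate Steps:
J(Q) = 2*Q
(-22*J(-1) + Y(-9)) - 1*44646 = (-44*(-1) - 9) - 1*44646 = (-22*(-2) - 9) - 44646 = (44 - 9) - 44646 = 35 - 44646 = -44611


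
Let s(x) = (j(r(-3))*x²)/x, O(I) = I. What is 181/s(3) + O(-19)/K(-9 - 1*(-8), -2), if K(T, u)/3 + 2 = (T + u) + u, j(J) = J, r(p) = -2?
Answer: -1229/42 ≈ -29.262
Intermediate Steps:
K(T, u) = -6 + 3*T + 6*u (K(T, u) = -6 + 3*((T + u) + u) = -6 + 3*(T + 2*u) = -6 + (3*T + 6*u) = -6 + 3*T + 6*u)
s(x) = -2*x (s(x) = (-2*x²)/x = -2*x)
181/s(3) + O(-19)/K(-9 - 1*(-8), -2) = 181/((-2*3)) - 19/(-6 + 3*(-9 - 1*(-8)) + 6*(-2)) = 181/(-6) - 19/(-6 + 3*(-9 + 8) - 12) = 181*(-⅙) - 19/(-6 + 3*(-1) - 12) = -181/6 - 19/(-6 - 3 - 12) = -181/6 - 19/(-21) = -181/6 - 19*(-1/21) = -181/6 + 19/21 = -1229/42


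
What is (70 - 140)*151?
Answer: -10570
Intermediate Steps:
(70 - 140)*151 = -70*151 = -10570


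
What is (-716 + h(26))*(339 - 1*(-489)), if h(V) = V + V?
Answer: -549792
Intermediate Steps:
h(V) = 2*V
(-716 + h(26))*(339 - 1*(-489)) = (-716 + 2*26)*(339 - 1*(-489)) = (-716 + 52)*(339 + 489) = -664*828 = -549792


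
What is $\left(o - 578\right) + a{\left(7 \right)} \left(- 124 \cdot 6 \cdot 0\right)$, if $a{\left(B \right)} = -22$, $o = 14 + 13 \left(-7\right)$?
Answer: $-655$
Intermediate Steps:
$o = -77$ ($o = 14 - 91 = -77$)
$\left(o - 578\right) + a{\left(7 \right)} \left(- 124 \cdot 6 \cdot 0\right) = \left(-77 - 578\right) - 22 \left(- 124 \cdot 6 \cdot 0\right) = -655 - 22 \left(\left(-124\right) 0\right) = -655 - 0 = -655 + 0 = -655$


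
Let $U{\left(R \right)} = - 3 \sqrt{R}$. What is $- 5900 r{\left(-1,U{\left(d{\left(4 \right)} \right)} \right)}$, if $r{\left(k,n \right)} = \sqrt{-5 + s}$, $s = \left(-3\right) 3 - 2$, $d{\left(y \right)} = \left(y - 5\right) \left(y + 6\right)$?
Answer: $- 23600 i \approx - 23600.0 i$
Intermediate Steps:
$d{\left(y \right)} = \left(-5 + y\right) \left(6 + y\right)$
$s = -11$ ($s = -9 - 2 = -11$)
$r{\left(k,n \right)} = 4 i$ ($r{\left(k,n \right)} = \sqrt{-5 - 11} = \sqrt{-16} = 4 i$)
$- 5900 r{\left(-1,U{\left(d{\left(4 \right)} \right)} \right)} = - 5900 \cdot 4 i = - 23600 i$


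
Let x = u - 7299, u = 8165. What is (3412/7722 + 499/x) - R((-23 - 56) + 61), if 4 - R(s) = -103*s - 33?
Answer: 6078772477/3343626 ≈ 1818.0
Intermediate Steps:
x = 866 (x = 8165 - 7299 = 866)
R(s) = 37 + 103*s (R(s) = 4 - (-103*s - 33) = 4 - (-33 - 103*s) = 4 + (33 + 103*s) = 37 + 103*s)
(3412/7722 + 499/x) - R((-23 - 56) + 61) = (3412/7722 + 499/866) - (37 + 103*((-23 - 56) + 61)) = (3412*(1/7722) + 499*(1/866)) - (37 + 103*(-79 + 61)) = (1706/3861 + 499/866) - (37 + 103*(-18)) = 3404035/3343626 - (37 - 1854) = 3404035/3343626 - 1*(-1817) = 3404035/3343626 + 1817 = 6078772477/3343626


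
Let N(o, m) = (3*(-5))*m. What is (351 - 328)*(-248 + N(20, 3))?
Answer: -6739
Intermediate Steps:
N(o, m) = -15*m
(351 - 328)*(-248 + N(20, 3)) = (351 - 328)*(-248 - 15*3) = 23*(-248 - 45) = 23*(-293) = -6739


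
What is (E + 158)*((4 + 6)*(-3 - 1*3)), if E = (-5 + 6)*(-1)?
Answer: -9420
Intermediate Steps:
E = -1 (E = 1*(-1) = -1)
(E + 158)*((4 + 6)*(-3 - 1*3)) = (-1 + 158)*((4 + 6)*(-3 - 1*3)) = 157*(10*(-3 - 3)) = 157*(10*(-6)) = 157*(-60) = -9420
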